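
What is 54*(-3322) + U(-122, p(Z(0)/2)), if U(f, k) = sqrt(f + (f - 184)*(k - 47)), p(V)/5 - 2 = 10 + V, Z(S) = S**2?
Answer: -179388 + 10*I*sqrt(41) ≈ -1.7939e+5 + 64.031*I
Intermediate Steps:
p(V) = 60 + 5*V (p(V) = 10 + 5*(10 + V) = 10 + (50 + 5*V) = 60 + 5*V)
U(f, k) = sqrt(f + (-184 + f)*(-47 + k))
54*(-3322) + U(-122, p(Z(0)/2)) = 54*(-3322) + sqrt(8648 - 184*(60 + 5*(0**2/2)) - 46*(-122) - 122*(60 + 5*(0**2/2))) = -179388 + sqrt(8648 - 184*(60 + 5*(0*(1/2))) + 5612 - 122*(60 + 5*(0*(1/2)))) = -179388 + sqrt(8648 - 184*(60 + 5*0) + 5612 - 122*(60 + 5*0)) = -179388 + sqrt(8648 - 184*(60 + 0) + 5612 - 122*(60 + 0)) = -179388 + sqrt(8648 - 184*60 + 5612 - 122*60) = -179388 + sqrt(8648 - 11040 + 5612 - 7320) = -179388 + sqrt(-4100) = -179388 + 10*I*sqrt(41)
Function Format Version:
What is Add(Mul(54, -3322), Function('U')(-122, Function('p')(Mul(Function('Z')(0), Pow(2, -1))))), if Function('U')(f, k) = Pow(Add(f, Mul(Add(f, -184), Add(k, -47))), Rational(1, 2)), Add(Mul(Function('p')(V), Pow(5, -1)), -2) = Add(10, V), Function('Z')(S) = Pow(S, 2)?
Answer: Add(-179388, Mul(10, I, Pow(41, Rational(1, 2)))) ≈ Add(-1.7939e+5, Mul(64.031, I))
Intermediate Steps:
Function('p')(V) = Add(60, Mul(5, V)) (Function('p')(V) = Add(10, Mul(5, Add(10, V))) = Add(10, Add(50, Mul(5, V))) = Add(60, Mul(5, V)))
Function('U')(f, k) = Pow(Add(f, Mul(Add(-184, f), Add(-47, k))), Rational(1, 2))
Add(Mul(54, -3322), Function('U')(-122, Function('p')(Mul(Function('Z')(0), Pow(2, -1))))) = Add(Mul(54, -3322), Pow(Add(8648, Mul(-184, Add(60, Mul(5, Mul(Pow(0, 2), Pow(2, -1))))), Mul(-46, -122), Mul(-122, Add(60, Mul(5, Mul(Pow(0, 2), Pow(2, -1)))))), Rational(1, 2))) = Add(-179388, Pow(Add(8648, Mul(-184, Add(60, Mul(5, Mul(0, Rational(1, 2))))), 5612, Mul(-122, Add(60, Mul(5, Mul(0, Rational(1, 2)))))), Rational(1, 2))) = Add(-179388, Pow(Add(8648, Mul(-184, Add(60, Mul(5, 0))), 5612, Mul(-122, Add(60, Mul(5, 0)))), Rational(1, 2))) = Add(-179388, Pow(Add(8648, Mul(-184, Add(60, 0)), 5612, Mul(-122, Add(60, 0))), Rational(1, 2))) = Add(-179388, Pow(Add(8648, Mul(-184, 60), 5612, Mul(-122, 60)), Rational(1, 2))) = Add(-179388, Pow(Add(8648, -11040, 5612, -7320), Rational(1, 2))) = Add(-179388, Pow(-4100, Rational(1, 2))) = Add(-179388, Mul(10, I, Pow(41, Rational(1, 2))))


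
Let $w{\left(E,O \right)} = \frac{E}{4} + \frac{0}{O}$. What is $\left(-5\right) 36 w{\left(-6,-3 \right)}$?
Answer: $270$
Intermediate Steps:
$w{\left(E,O \right)} = \frac{E}{4}$ ($w{\left(E,O \right)} = E \frac{1}{4} + 0 = \frac{E}{4} + 0 = \frac{E}{4}$)
$\left(-5\right) 36 w{\left(-6,-3 \right)} = \left(-5\right) 36 \cdot \frac{1}{4} \left(-6\right) = \left(-180\right) \left(- \frac{3}{2}\right) = 270$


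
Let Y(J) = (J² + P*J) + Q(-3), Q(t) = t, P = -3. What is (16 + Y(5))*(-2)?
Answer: -46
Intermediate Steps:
Y(J) = -3 + J² - 3*J (Y(J) = (J² - 3*J) - 3 = -3 + J² - 3*J)
(16 + Y(5))*(-2) = (16 + (-3 + 5² - 3*5))*(-2) = (16 + (-3 + 25 - 15))*(-2) = (16 + 7)*(-2) = 23*(-2) = -46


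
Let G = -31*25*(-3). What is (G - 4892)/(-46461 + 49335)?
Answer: -2567/2874 ≈ -0.89318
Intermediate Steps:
G = 2325 (G = -775*(-3) = 2325)
(G - 4892)/(-46461 + 49335) = (2325 - 4892)/(-46461 + 49335) = -2567/2874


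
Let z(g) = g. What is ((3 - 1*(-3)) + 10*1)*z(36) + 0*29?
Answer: 576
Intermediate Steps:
((3 - 1*(-3)) + 10*1)*z(36) + 0*29 = ((3 - 1*(-3)) + 10*1)*36 + 0*29 = ((3 + 3) + 10)*36 + 0 = (6 + 10)*36 + 0 = 16*36 + 0 = 576 + 0 = 576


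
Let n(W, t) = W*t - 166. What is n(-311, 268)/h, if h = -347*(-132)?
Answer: -13919/7634 ≈ -1.8233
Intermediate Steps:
n(W, t) = -166 + W*t
h = 45804
n(-311, 268)/h = (-166 - 311*268)/45804 = (-166 - 83348)*(1/45804) = -83514*1/45804 = -13919/7634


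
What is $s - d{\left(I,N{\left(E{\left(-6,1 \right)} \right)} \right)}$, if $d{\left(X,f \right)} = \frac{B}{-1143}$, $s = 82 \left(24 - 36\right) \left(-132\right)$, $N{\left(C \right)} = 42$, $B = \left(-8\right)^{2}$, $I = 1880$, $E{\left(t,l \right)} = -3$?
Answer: $\frac{148462048}{1143} \approx 1.2989 \cdot 10^{5}$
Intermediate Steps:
$B = 64$
$s = 129888$ ($s = 82 \left(24 - 36\right) \left(-132\right) = 82 \left(-12\right) \left(-132\right) = \left(-984\right) \left(-132\right) = 129888$)
$d{\left(X,f \right)} = - \frac{64}{1143}$ ($d{\left(X,f \right)} = \frac{64}{-1143} = 64 \left(- \frac{1}{1143}\right) = - \frac{64}{1143}$)
$s - d{\left(I,N{\left(E{\left(-6,1 \right)} \right)} \right)} = 129888 - - \frac{64}{1143} = 129888 + \frac{64}{1143} = \frac{148462048}{1143}$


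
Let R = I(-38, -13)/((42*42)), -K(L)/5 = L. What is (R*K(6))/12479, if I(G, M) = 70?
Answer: -25/262059 ≈ -9.5398e-5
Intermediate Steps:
K(L) = -5*L
R = 5/126 (R = 70/((42*42)) = 70/1764 = 70*(1/1764) = 5/126 ≈ 0.039683)
(R*K(6))/12479 = (5*(-5*6)/126)/12479 = ((5/126)*(-30))*(1/12479) = -25/21*1/12479 = -25/262059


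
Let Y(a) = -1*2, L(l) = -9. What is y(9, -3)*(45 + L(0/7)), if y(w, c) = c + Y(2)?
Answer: -180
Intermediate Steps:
Y(a) = -2
y(w, c) = -2 + c (y(w, c) = c - 2 = -2 + c)
y(9, -3)*(45 + L(0/7)) = (-2 - 3)*(45 - 9) = -5*36 = -180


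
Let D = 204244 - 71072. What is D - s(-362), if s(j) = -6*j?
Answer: 131000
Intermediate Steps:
D = 133172
D - s(-362) = 133172 - (-6)*(-362) = 133172 - 1*2172 = 133172 - 2172 = 131000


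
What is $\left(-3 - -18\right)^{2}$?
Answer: $225$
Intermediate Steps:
$\left(-3 - -18\right)^{2} = \left(-3 + 18\right)^{2} = 15^{2} = 225$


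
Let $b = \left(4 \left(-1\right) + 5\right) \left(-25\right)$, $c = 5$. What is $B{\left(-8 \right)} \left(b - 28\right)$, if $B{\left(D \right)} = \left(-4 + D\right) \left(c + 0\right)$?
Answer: $3180$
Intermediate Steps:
$b = -25$ ($b = \left(-4 + 5\right) \left(-25\right) = 1 \left(-25\right) = -25$)
$B{\left(D \right)} = -20 + 5 D$ ($B{\left(D \right)} = \left(-4 + D\right) \left(5 + 0\right) = \left(-4 + D\right) 5 = -20 + 5 D$)
$B{\left(-8 \right)} \left(b - 28\right) = \left(-20 + 5 \left(-8\right)\right) \left(-25 - 28\right) = \left(-20 - 40\right) \left(-53\right) = \left(-60\right) \left(-53\right) = 3180$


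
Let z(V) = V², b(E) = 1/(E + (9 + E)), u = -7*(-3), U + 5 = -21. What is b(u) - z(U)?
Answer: -34475/51 ≈ -675.98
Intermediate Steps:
U = -26 (U = -5 - 21 = -26)
u = 21
b(E) = 1/(9 + 2*E)
b(u) - z(U) = 1/(9 + 2*21) - 1*(-26)² = 1/(9 + 42) - 1*676 = 1/51 - 676 = -34475/51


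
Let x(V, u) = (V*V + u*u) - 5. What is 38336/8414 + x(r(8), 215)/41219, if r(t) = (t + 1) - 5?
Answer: 984600644/173408333 ≈ 5.6779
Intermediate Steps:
r(t) = -4 + t (r(t) = (1 + t) - 5 = -4 + t)
x(V, u) = -5 + V² + u² (x(V, u) = (V² + u²) - 5 = -5 + V² + u²)
38336/8414 + x(r(8), 215)/41219 = 38336/8414 + (-5 + (-4 + 8)² + 215²)/41219 = 38336*(1/8414) + (-5 + 4² + 46225)*(1/41219) = 19168/4207 + (-5 + 16 + 46225)*(1/41219) = 19168/4207 + 46236*(1/41219) = 19168/4207 + 46236/41219 = 984600644/173408333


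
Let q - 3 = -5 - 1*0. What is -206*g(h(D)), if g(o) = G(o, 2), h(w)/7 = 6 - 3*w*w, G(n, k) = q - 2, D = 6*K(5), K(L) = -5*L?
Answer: 824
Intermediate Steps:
q = -2 (q = 3 + (-5 - 1*0) = 3 + (-5 + 0) = 3 - 5 = -2)
D = -150 (D = 6*(-5*5) = 6*(-25) = -150)
G(n, k) = -4 (G(n, k) = -2 - 2 = -4)
h(w) = 42 - 21*w**2 (h(w) = 7*(6 - 3*w*w) = 7*(6 - 3*w**2) = 42 - 21*w**2)
g(o) = -4
-206*g(h(D)) = -206*(-4) = 824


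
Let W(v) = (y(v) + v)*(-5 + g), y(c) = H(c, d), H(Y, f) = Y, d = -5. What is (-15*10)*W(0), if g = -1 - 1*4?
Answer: 0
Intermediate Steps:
y(c) = c
g = -5 (g = -1 - 4 = -5)
W(v) = -20*v (W(v) = (v + v)*(-5 - 5) = (2*v)*(-10) = -20*v)
(-15*10)*W(0) = (-15*10)*(-20*0) = -150*0 = 0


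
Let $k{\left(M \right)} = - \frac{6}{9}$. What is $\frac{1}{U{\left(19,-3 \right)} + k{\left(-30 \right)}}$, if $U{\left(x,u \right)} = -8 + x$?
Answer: $\frac{3}{31} \approx 0.096774$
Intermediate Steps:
$k{\left(M \right)} = - \frac{2}{3}$ ($k{\left(M \right)} = \left(-6\right) \frac{1}{9} = - \frac{2}{3}$)
$\frac{1}{U{\left(19,-3 \right)} + k{\left(-30 \right)}} = \frac{1}{\left(-8 + 19\right) - \frac{2}{3}} = \frac{1}{11 - \frac{2}{3}} = \frac{1}{\frac{31}{3}} = \frac{3}{31}$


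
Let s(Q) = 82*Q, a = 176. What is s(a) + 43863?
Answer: 58295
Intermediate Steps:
s(a) + 43863 = 82*176 + 43863 = 14432 + 43863 = 58295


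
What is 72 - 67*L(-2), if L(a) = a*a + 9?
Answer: -799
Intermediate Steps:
L(a) = 9 + a² (L(a) = a² + 9 = 9 + a²)
72 - 67*L(-2) = 72 - 67*(9 + (-2)²) = 72 - 67*(9 + 4) = 72 - 67*13 = 72 - 871 = -799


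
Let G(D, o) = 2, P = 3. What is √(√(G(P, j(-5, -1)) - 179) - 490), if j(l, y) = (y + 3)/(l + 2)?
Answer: √(-490 + I*√177) ≈ 0.3005 + 22.138*I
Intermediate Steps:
j(l, y) = (3 + y)/(2 + l)
√(√(G(P, j(-5, -1)) - 179) - 490) = √(√(2 - 179) - 490) = √(√(-177) - 490) = √(I*√177 - 490) = √(-490 + I*√177)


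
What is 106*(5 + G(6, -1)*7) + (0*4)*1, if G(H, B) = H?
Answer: 4982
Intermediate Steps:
106*(5 + G(6, -1)*7) + (0*4)*1 = 106*(5 + 6*7) + (0*4)*1 = 106*(5 + 42) + 0*1 = 106*47 + 0 = 4982 + 0 = 4982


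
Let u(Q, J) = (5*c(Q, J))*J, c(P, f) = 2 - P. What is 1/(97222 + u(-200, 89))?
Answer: 1/187112 ≈ 5.3444e-6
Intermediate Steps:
u(Q, J) = J*(10 - 5*Q) (u(Q, J) = (5*(2 - Q))*J = (10 - 5*Q)*J = J*(10 - 5*Q))
1/(97222 + u(-200, 89)) = 1/(97222 + 5*89*(2 - 1*(-200))) = 1/(97222 + 5*89*(2 + 200)) = 1/(97222 + 5*89*202) = 1/(97222 + 89890) = 1/187112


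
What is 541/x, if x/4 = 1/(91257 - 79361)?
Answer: 1608934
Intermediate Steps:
x = 1/2974 (x = 4/(91257 - 79361) = 4/11896 = 4*(1/11896) = 1/2974 ≈ 0.00033625)
541/x = 541/(1/2974) = 541*2974 = 1608934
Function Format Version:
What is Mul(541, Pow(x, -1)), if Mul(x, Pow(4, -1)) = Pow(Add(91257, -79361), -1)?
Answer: 1608934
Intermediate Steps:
x = Rational(1, 2974) (x = Mul(4, Pow(Add(91257, -79361), -1)) = Mul(4, Pow(11896, -1)) = Mul(4, Rational(1, 11896)) = Rational(1, 2974) ≈ 0.00033625)
Mul(541, Pow(x, -1)) = Mul(541, Pow(Rational(1, 2974), -1)) = Mul(541, 2974) = 1608934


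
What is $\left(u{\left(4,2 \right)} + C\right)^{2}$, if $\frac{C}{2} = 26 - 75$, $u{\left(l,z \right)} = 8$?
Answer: $8100$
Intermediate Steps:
$C = -98$ ($C = 2 \left(26 - 75\right) = 2 \left(-49\right) = -98$)
$\left(u{\left(4,2 \right)} + C\right)^{2} = \left(8 - 98\right)^{2} = \left(-90\right)^{2} = 8100$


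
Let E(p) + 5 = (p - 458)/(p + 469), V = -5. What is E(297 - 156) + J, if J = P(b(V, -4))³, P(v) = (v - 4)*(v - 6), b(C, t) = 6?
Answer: -3367/610 ≈ -5.5197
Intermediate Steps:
P(v) = (-6 + v)*(-4 + v) (P(v) = (-4 + v)*(-6 + v) = (-6 + v)*(-4 + v))
E(p) = -5 + (-458 + p)/(469 + p) (E(p) = -5 + (p - 458)/(p + 469) = -5 + (-458 + p)/(469 + p))
J = 0 (J = (24 + 6² - 10*6)³ = (24 + 36 - 60)³ = 0³ = 0)
E(297 - 156) + J = (-2803 - 4*(297 - 156))/(469 + (297 - 156)) + 0 = (-2803 - 4*141)/(469 + 141) + 0 = (-2803 - 564)/610 + 0 = (1/610)*(-3367) + 0 = -3367/610 + 0 = -3367/610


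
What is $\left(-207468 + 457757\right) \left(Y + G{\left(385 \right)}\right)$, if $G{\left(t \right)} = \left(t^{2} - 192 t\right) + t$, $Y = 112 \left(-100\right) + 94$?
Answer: $15914375776$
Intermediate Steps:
$Y = -11106$ ($Y = -11200 + 94 = -11106$)
$G{\left(t \right)} = t^{2} - 191 t$
$\left(-207468 + 457757\right) \left(Y + G{\left(385 \right)}\right) = \left(-207468 + 457757\right) \left(-11106 + 385 \left(-191 + 385\right)\right) = 250289 \left(-11106 + 385 \cdot 194\right) = 250289 \left(-11106 + 74690\right) = 250289 \cdot 63584 = 15914375776$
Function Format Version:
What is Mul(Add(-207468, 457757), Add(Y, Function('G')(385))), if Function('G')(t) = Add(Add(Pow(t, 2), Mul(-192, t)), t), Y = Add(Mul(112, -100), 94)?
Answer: 15914375776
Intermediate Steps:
Y = -11106 (Y = Add(-11200, 94) = -11106)
Function('G')(t) = Add(Pow(t, 2), Mul(-191, t))
Mul(Add(-207468, 457757), Add(Y, Function('G')(385))) = Mul(Add(-207468, 457757), Add(-11106, Mul(385, Add(-191, 385)))) = Mul(250289, Add(-11106, Mul(385, 194))) = Mul(250289, Add(-11106, 74690)) = Mul(250289, 63584) = 15914375776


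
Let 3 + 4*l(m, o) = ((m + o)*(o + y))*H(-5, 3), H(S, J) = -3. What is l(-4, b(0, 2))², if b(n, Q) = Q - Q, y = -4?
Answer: 2601/16 ≈ 162.56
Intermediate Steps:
b(n, Q) = 0
l(m, o) = -¾ - 3*(-4 + o)*(m + o)/4 (l(m, o) = -¾ + (((m + o)*(o - 4))*(-3))/4 = -¾ + (((m + o)*(-4 + o))*(-3))/4 = -¾ + (((-4 + o)*(m + o))*(-3))/4 = -¾ + (-3*(-4 + o)*(m + o))/4 = -¾ - 3*(-4 + o)*(m + o)/4)
l(-4, b(0, 2))² = (-¾ + 3*(-4) + 3*0 - ¾*0² - ¾*(-4)*0)² = (-¾ - 12 + 0 - ¾*0 + 0)² = (-¾ - 12 + 0 + 0 + 0)² = (-51/4)² = 2601/16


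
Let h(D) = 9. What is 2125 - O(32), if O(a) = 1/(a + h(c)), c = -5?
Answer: 87124/41 ≈ 2125.0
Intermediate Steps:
O(a) = 1/(9 + a) (O(a) = 1/(a + 9) = 1/(9 + a))
2125 - O(32) = 2125 - 1/(9 + 32) = 2125 - 1/41 = 87124/41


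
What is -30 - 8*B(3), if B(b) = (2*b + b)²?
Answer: -678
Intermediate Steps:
B(b) = 9*b² (B(b) = (3*b)² = 9*b²)
-30 - 8*B(3) = -30 - 72*3² = -30 - 72*9 = -30 - 8*81 = -30 - 648 = -678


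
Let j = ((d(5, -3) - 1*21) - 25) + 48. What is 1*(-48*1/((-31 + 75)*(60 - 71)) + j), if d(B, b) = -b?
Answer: 617/121 ≈ 5.0992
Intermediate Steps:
j = 5 (j = ((-1*(-3) - 1*21) - 25) + 48 = ((3 - 21) - 25) + 48 = (-18 - 25) + 48 = -43 + 48 = 5)
1*(-48*1/((-31 + 75)*(60 - 71)) + j) = 1*(-48*1/((-31 + 75)*(60 - 71)) + 5) = 1*(-48/(44*(-11)) + 5) = 1*(-48/(-484) + 5) = 1*(-48*(-1/484) + 5) = 1*(12/121 + 5) = 1*(617/121) = 617/121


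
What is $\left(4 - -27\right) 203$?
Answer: $6293$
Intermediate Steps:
$\left(4 - -27\right) 203 = \left(4 + 27\right) 203 = 31 \cdot 203 = 6293$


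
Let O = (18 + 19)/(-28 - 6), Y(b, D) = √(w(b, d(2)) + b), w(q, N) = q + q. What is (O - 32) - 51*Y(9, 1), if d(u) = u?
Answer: -1125/34 - 153*√3 ≈ -298.09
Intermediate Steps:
w(q, N) = 2*q
Y(b, D) = √3*√b (Y(b, D) = √(2*b + b) = √(3*b) = √3*√b)
O = -37/34 (O = 37/(-34) = 37*(-1/34) = -37/34 ≈ -1.0882)
(O - 32) - 51*Y(9, 1) = (-37/34 - 32) - 51*√3*√9 = -1125/34 - 51*√3*3 = -1125/34 - 153*√3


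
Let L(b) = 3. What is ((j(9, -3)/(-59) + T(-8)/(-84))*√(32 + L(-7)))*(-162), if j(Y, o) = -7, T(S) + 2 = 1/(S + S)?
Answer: -306585*√35/13216 ≈ -137.24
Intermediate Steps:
T(S) = -2 + 1/(2*S) (T(S) = -2 + 1/(S + S) = -2 + 1/(2*S))
((j(9, -3)/(-59) + T(-8)/(-84))*√(32 + L(-7)))*(-162) = ((-7/(-59) + (-2 + (½)/(-8))/(-84))*√(32 + 3))*(-162) = ((-7*(-1/59) + (-2 + (½)*(-⅛))*(-1/84))*√35)*(-162) = ((7/59 + (-2 - 1/16)*(-1/84))*√35)*(-162) = ((7/59 - 33/16*(-1/84))*√35)*(-162) = ((7/59 + 11/448)*√35)*(-162) = (3785*√35/26432)*(-162) = -306585*√35/13216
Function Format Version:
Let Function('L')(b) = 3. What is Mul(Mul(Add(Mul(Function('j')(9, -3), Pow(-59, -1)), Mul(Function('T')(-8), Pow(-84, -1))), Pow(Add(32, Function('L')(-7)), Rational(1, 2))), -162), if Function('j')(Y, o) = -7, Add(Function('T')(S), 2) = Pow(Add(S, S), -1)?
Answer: Mul(Rational(-306585, 13216), Pow(35, Rational(1, 2))) ≈ -137.24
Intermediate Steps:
Function('T')(S) = Add(-2, Mul(Rational(1, 2), Pow(S, -1))) (Function('T')(S) = Add(-2, Pow(Add(S, S), -1)) = Add(-2, Pow(Mul(2, S), -1)) = Add(-2, Mul(Rational(1, 2), Pow(S, -1))))
Mul(Mul(Add(Mul(Function('j')(9, -3), Pow(-59, -1)), Mul(Function('T')(-8), Pow(-84, -1))), Pow(Add(32, Function('L')(-7)), Rational(1, 2))), -162) = Mul(Mul(Add(Mul(-7, Pow(-59, -1)), Mul(Add(-2, Mul(Rational(1, 2), Pow(-8, -1))), Pow(-84, -1))), Pow(Add(32, 3), Rational(1, 2))), -162) = Mul(Mul(Add(Mul(-7, Rational(-1, 59)), Mul(Add(-2, Mul(Rational(1, 2), Rational(-1, 8))), Rational(-1, 84))), Pow(35, Rational(1, 2))), -162) = Mul(Mul(Add(Rational(7, 59), Mul(Add(-2, Rational(-1, 16)), Rational(-1, 84))), Pow(35, Rational(1, 2))), -162) = Mul(Mul(Add(Rational(7, 59), Mul(Rational(-33, 16), Rational(-1, 84))), Pow(35, Rational(1, 2))), -162) = Mul(Mul(Add(Rational(7, 59), Rational(11, 448)), Pow(35, Rational(1, 2))), -162) = Mul(Mul(Rational(3785, 26432), Pow(35, Rational(1, 2))), -162) = Mul(Rational(-306585, 13216), Pow(35, Rational(1, 2)))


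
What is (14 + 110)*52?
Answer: 6448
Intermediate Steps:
(14 + 110)*52 = 124*52 = 6448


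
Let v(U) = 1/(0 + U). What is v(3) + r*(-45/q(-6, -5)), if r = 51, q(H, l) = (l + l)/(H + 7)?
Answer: 1379/6 ≈ 229.83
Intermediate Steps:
q(H, l) = 2*l/(7 + H) (q(H, l) = (2*l)/(7 + H) = 2*l/(7 + H))
v(U) = 1/U
v(3) + r*(-45/q(-6, -5)) = 1/3 + 51*(-45/(2*(-5)/(7 - 6))) = ⅓ + 51*(-45/(2*(-5)/1)) = ⅓ + 51*(-45/(2*(-5)*1)) = ⅓ + 51*(-45/(-10)) = ⅓ + 51*(-45*(-⅒)) = ⅓ + 51*(9/2) = ⅓ + 459/2 = 1379/6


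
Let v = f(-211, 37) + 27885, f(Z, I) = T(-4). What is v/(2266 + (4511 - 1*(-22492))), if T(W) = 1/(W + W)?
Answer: 223079/234152 ≈ 0.95271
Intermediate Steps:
T(W) = 1/(2*W)
f(Z, I) = -⅛ (f(Z, I) = (½)/(-4) = (½)*(-¼) = -⅛)
v = 223079/8 (v = -⅛ + 27885 = 223079/8 ≈ 27885.)
v/(2266 + (4511 - 1*(-22492))) = 223079/(8*(2266 + (4511 - 1*(-22492)))) = 223079/(8*(2266 + (4511 + 22492))) = 223079/(8*(2266 + 27003)) = (223079/8)/29269 = (223079/8)*(1/29269) = 223079/234152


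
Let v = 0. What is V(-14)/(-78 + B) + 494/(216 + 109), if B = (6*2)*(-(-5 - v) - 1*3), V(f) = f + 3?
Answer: 2327/1350 ≈ 1.7237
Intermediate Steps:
V(f) = 3 + f
B = 24 (B = (6*2)*(-(-5 - 1*0) - 1*3) = 12*(-(-5 + 0) - 3) = 12*(-1*(-5) - 3) = 12*(5 - 3) = 12*2 = 24)
V(-14)/(-78 + B) + 494/(216 + 109) = (3 - 14)/(-78 + 24) + 494/(216 + 109) = -11/(-54) + 494/325 = -11*(-1/54) + 494*(1/325) = 11/54 + 38/25 = 2327/1350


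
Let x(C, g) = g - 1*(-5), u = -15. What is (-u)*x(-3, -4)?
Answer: 15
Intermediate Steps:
x(C, g) = 5 + g (x(C, g) = g + 5 = 5 + g)
(-u)*x(-3, -4) = (-1*(-15))*(5 - 4) = 15*1 = 15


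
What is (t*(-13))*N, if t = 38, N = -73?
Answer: 36062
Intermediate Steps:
(t*(-13))*N = (38*(-13))*(-73) = -494*(-73) = 36062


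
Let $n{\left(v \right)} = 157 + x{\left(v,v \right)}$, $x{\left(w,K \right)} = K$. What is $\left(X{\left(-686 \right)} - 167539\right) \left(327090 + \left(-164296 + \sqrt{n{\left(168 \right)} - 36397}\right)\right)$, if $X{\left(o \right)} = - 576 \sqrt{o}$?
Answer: $- 2 \left(81397 + 3 i \sqrt{1002}\right) \left(167539 + 4032 i \sqrt{14}\right) \approx -2.7271 \cdot 10^{10} - 2.4878 \cdot 10^{9} i$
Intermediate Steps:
$n{\left(v \right)} = 157 + v$
$\left(X{\left(-686 \right)} - 167539\right) \left(327090 + \left(-164296 + \sqrt{n{\left(168 \right)} - 36397}\right)\right) = \left(- 576 \sqrt{-686} - 167539\right) \left(327090 - \left(164296 - \sqrt{\left(157 + 168\right) - 36397}\right)\right) = \left(- 576 \cdot 7 i \sqrt{14} - 167539\right) \left(327090 - \left(164296 - \sqrt{325 - 36397}\right)\right) = \left(- 4032 i \sqrt{14} - 167539\right) \left(327090 - \left(164296 - \sqrt{-36072}\right)\right) = \left(-167539 - 4032 i \sqrt{14}\right) \left(327090 - \left(164296 - 6 i \sqrt{1002}\right)\right) = \left(-167539 - 4032 i \sqrt{14}\right) \left(162794 + 6 i \sqrt{1002}\right)$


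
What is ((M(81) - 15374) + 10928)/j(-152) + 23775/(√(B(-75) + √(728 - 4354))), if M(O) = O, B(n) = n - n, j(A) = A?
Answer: 4365/152 - 23775*√7*74^(¾)*I^(3/2)/518 ≈ 2195.2 - 2166.4*I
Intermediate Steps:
B(n) = 0
((M(81) - 15374) + 10928)/j(-152) + 23775/(√(B(-75) + √(728 - 4354))) = ((81 - 15374) + 10928)/(-152) + 23775/(√(0 + √(728 - 4354))) = (-15293 + 10928)*(-1/152) + 23775/(√(0 + √(-3626))) = -4365*(-1/152) + 23775/(√(0 + 7*I*√74)) = 4365/152 + 23775/(√(7*I*√74)) = 4365/152 + 23775/((√7*74^(¼)*√I)) = 4365/152 + 23775*(-√7*74^(¾)*I^(3/2)/518) = 4365/152 - 23775*√7*74^(¾)*I^(3/2)/518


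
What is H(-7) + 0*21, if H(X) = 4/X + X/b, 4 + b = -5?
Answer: 13/63 ≈ 0.20635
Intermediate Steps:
b = -9 (b = -4 - 5 = -9)
H(X) = 4/X - X/9 (H(X) = 4/X + X/(-9) = 4/X + X*(-1/9) = 4/X - X/9)
H(-7) + 0*21 = (4/(-7) - 1/9*(-7)) + 0*21 = (4*(-1/7) + 7/9) + 0 = (-4/7 + 7/9) + 0 = 13/63 + 0 = 13/63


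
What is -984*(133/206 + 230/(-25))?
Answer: 4335012/515 ≈ 8417.5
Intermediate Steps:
-984*(133/206 + 230/(-25)) = -984*(133*(1/206) + 230*(-1/25)) = -984*(133/206 - 46/5) = -984*(-8811/1030) = 4335012/515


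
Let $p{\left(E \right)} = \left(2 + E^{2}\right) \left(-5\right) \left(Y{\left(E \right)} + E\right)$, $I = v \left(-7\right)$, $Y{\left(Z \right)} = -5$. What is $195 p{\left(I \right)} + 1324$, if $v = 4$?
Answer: $25290874$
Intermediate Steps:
$I = -28$ ($I = 4 \left(-7\right) = -28$)
$p{\left(E \right)} = \left(-10 - 5 E^{2}\right) \left(-5 + E\right)$ ($p{\left(E \right)} = \left(2 + E^{2}\right) \left(-5\right) \left(-5 + E\right) = \left(-10 - 5 E^{2}\right) \left(-5 + E\right)$)
$195 p{\left(I \right)} + 1324 = 195 \left(50 - -280 - 5 \left(-28\right)^{3} + 25 \left(-28\right)^{2}\right) + 1324 = 195 \left(50 + 280 - -109760 + 25 \cdot 784\right) + 1324 = 195 \left(50 + 280 + 109760 + 19600\right) + 1324 = 195 \cdot 129690 + 1324 = 25289550 + 1324 = 25290874$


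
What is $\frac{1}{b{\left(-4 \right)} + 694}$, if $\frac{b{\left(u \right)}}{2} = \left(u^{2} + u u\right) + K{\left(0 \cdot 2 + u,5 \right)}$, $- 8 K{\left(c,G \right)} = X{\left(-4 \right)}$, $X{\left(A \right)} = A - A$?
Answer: $\frac{1}{758} \approx 0.0013193$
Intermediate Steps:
$X{\left(A \right)} = 0$
$K{\left(c,G \right)} = 0$ ($K{\left(c,G \right)} = \left(- \frac{1}{8}\right) 0 = 0$)
$b{\left(u \right)} = 4 u^{2}$ ($b{\left(u \right)} = 2 \left(\left(u^{2} + u u\right) + 0\right) = 2 \left(\left(u^{2} + u^{2}\right) + 0\right) = 2 \left(2 u^{2} + 0\right) = 2 \cdot 2 u^{2} = 4 u^{2}$)
$\frac{1}{b{\left(-4 \right)} + 694} = \frac{1}{4 \left(-4\right)^{2} + 694} = \frac{1}{4 \cdot 16 + 694} = \frac{1}{64 + 694} = \frac{1}{758}$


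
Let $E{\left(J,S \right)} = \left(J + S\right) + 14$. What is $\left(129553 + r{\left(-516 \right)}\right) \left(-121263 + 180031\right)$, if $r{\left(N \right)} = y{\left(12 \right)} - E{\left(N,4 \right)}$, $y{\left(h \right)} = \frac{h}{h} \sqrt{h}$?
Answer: $7642837168 + 117536 \sqrt{3} \approx 7.643 \cdot 10^{9}$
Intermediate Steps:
$E{\left(J,S \right)} = 14 + J + S$
$y{\left(h \right)} = \sqrt{h}$ ($y{\left(h \right)} = 1 \sqrt{h} = \sqrt{h}$)
$r{\left(N \right)} = -18 - N + 2 \sqrt{3}$ ($r{\left(N \right)} = \sqrt{12} - \left(14 + N + 4\right) = 2 \sqrt{3} - \left(18 + N\right) = -18 - N + 2 \sqrt{3}$)
$\left(129553 + r{\left(-516 \right)}\right) \left(-121263 + 180031\right) = \left(129553 - \left(-498 - 2 \sqrt{3}\right)\right) \left(-121263 + 180031\right) = \left(129553 + \left(-18 + 516 + 2 \sqrt{3}\right)\right) 58768 = \left(129553 + \left(498 + 2 \sqrt{3}\right)\right) 58768 = \left(130051 + 2 \sqrt{3}\right) 58768 = 7642837168 + 117536 \sqrt{3}$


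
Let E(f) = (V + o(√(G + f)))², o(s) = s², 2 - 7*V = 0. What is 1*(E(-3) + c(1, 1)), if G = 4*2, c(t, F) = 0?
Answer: 1369/49 ≈ 27.939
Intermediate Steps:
V = 2/7 (V = 2/7 - ⅐*0 = 2/7 + 0 = 2/7 ≈ 0.28571)
G = 8
E(f) = (58/7 + f)² (E(f) = (2/7 + (√(8 + f))²)² = (2/7 + (8 + f))² = (58/7 + f)²)
1*(E(-3) + c(1, 1)) = 1*((58 + 7*(-3))²/49 + 0) = 1*((58 - 21)²/49 + 0) = 1*((1/49)*37² + 0) = 1*((1/49)*1369 + 0) = 1*(1369/49 + 0) = 1*(1369/49) = 1369/49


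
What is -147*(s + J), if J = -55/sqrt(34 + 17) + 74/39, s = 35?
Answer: -70511/13 + 2695*sqrt(51)/17 ≈ -4291.8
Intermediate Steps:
J = 74/39 - 55*sqrt(51)/51 (J = -55*sqrt(51)/51 + 74*(1/39) = -55*sqrt(51)/51 + 74/39 = 74/39 - 55*sqrt(51)/51 ≈ -5.8041)
-147*(s + J) = -147*(35 + (74/39 - 55*sqrt(51)/51)) = -147*(1439/39 - 55*sqrt(51)/51) = -70511/13 + 2695*sqrt(51)/17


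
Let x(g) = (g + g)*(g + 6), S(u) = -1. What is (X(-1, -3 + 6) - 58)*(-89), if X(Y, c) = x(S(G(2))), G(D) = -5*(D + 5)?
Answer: 6052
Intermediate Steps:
G(D) = -25 - 5*D (G(D) = -5*(5 + D) = -25 - 5*D)
x(g) = 2*g*(6 + g) (x(g) = (2*g)*(6 + g) = 2*g*(6 + g))
X(Y, c) = -10 (X(Y, c) = 2*(-1)*(6 - 1) = 2*(-1)*5 = -10)
(X(-1, -3 + 6) - 58)*(-89) = (-10 - 58)*(-89) = -68*(-89) = 6052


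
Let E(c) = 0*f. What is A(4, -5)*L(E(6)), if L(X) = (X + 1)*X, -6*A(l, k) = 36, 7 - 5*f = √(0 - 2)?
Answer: 0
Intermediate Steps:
f = 7/5 - I*√2/5 (f = 7/5 - √(0 - 2)/5 = 7/5 - I*√2/5 ≈ 1.4 - 0.28284*I)
A(l, k) = -6 (A(l, k) = -⅙*36 = -6)
E(c) = 0 (E(c) = 0*(7/5 - I*√2/5) = 0)
L(X) = X*(1 + X) (L(X) = (1 + X)*X = X*(1 + X))
A(4, -5)*L(E(6)) = -0*(1 + 0) = -0 = -6*0 = 0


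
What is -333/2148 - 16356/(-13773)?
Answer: 3394031/3287156 ≈ 1.0325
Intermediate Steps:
-333/2148 - 16356/(-13773) = -333*1/2148 - 16356*(-1/13773) = -111/716 + 5452/4591 = 3394031/3287156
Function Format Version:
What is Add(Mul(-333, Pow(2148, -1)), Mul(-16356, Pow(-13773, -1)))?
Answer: Rational(3394031, 3287156) ≈ 1.0325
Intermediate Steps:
Add(Mul(-333, Pow(2148, -1)), Mul(-16356, Pow(-13773, -1))) = Add(Mul(-333, Rational(1, 2148)), Mul(-16356, Rational(-1, 13773))) = Add(Rational(-111, 716), Rational(5452, 4591)) = Rational(3394031, 3287156)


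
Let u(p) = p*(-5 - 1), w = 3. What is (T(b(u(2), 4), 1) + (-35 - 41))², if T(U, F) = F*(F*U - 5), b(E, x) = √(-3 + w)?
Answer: 6561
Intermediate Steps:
u(p) = -6*p (u(p) = p*(-6) = -6*p)
b(E, x) = 0 (b(E, x) = √(-3 + 3) = √0 = 0)
T(U, F) = F*(-5 + F*U)
(T(b(u(2), 4), 1) + (-35 - 41))² = (1*(-5 + 1*0) + (-35 - 41))² = (1*(-5 + 0) - 76)² = (1*(-5) - 76)² = (-5 - 76)² = (-81)² = 6561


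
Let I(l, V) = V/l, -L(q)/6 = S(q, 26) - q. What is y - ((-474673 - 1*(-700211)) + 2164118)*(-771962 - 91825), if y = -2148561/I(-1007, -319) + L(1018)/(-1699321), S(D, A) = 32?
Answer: 1118939824410635939757/542083399 ≈ 2.0641e+12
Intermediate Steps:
L(q) = -192 + 6*q (L(q) = -6*(32 - q) = -192 + 6*q)
y = -3676652492757771/542083399 (y = -2148561/((-319/(-1007))) + (-192 + 6*1018)/(-1699321) = -2148561/((-319*(-1/1007))) + (-192 + 6108)*(-1/1699321) = -2148561/319/1007 + 5916*(-1/1699321) = -2148561*1007/319 - 5916/1699321 = -2163600927/319 - 5916/1699321 = -3676652492757771/542083399 ≈ -6.7824e+6)
y - ((-474673 - 1*(-700211)) + 2164118)*(-771962 - 91825) = -3676652492757771/542083399 - ((-474673 - 1*(-700211)) + 2164118)*(-771962 - 91825) = -3676652492757771/542083399 - ((-474673 + 700211) + 2164118)*(-863787) = -3676652492757771/542083399 - (225538 + 2164118)*(-863787) = -3676652492757771/542083399 - 2389656*(-863787) = -3676652492757771/542083399 - 1*(-2064153787272) = -3676652492757771/542083399 + 2064153787272 = 1118939824410635939757/542083399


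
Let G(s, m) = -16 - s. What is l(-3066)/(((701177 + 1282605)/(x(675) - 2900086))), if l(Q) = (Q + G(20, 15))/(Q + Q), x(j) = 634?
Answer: -374754171/506856301 ≈ -0.73937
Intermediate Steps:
l(Q) = (-36 + Q)/(2*Q) (l(Q) = (Q + (-16 - 1*20))/(Q + Q) = (Q + (-16 - 20))/((2*Q)) = (Q - 36)*(1/(2*Q)) = (-36 + Q)*(1/(2*Q)) = (-36 + Q)/(2*Q))
l(-3066)/(((701177 + 1282605)/(x(675) - 2900086))) = ((1/2)*(-36 - 3066)/(-3066))/(((701177 + 1282605)/(634 - 2900086))) = ((1/2)*(-1/3066)*(-3102))/((1983782/(-2899452))) = 517/(1022*((1983782*(-1/2899452)))) = 517/(1022*(-991891/1449726)) = (517/1022)*(-1449726/991891) = -374754171/506856301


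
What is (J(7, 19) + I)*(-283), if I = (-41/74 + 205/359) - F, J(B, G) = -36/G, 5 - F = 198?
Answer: -27300929345/504754 ≈ -54088.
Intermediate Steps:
F = -193 (F = 5 - 1*198 = 5 - 198 = -193)
I = 5127689/26566 (I = (-41/74 + 205/359) - 1*(-193) = (-41*1/74 + 205*(1/359)) + 193 = (-41/74 + 205/359) + 193 = 451/26566 + 193 = 5127689/26566 ≈ 193.02)
(J(7, 19) + I)*(-283) = (-36/19 + 5127689/26566)*(-283) = (96469715/504754)*(-283) = -27300929345/504754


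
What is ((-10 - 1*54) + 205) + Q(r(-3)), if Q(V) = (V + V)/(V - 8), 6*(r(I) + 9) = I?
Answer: 4973/35 ≈ 142.09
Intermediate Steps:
r(I) = -9 + I/6
Q(V) = 2*V/(-8 + V) (Q(V) = (2*V)/(-8 + V) = 2*V/(-8 + V))
((-10 - 1*54) + 205) + Q(r(-3)) = ((-10 - 1*54) + 205) + 2*(-9 + (⅙)*(-3))/(-8 + (-9 + (⅙)*(-3))) = ((-10 - 54) + 205) + 2*(-9 - ½)/(-8 + (-9 - ½)) = (-64 + 205) + 2*(-19/2)/(-8 - 19/2) = 141 + 2*(-19/2)/(-35/2) = 141 + 2*(-19/2)*(-2/35) = 141 + 38/35 = 4973/35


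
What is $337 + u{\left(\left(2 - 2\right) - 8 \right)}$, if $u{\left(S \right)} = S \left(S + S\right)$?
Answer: $465$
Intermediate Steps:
$u{\left(S \right)} = 2 S^{2}$ ($u{\left(S \right)} = S 2 S = 2 S^{2}$)
$337 + u{\left(\left(2 - 2\right) - 8 \right)} = 337 + 2 \left(\left(2 - 2\right) - 8\right)^{2} = 337 + 2 \left(0 - 8\right)^{2} = 337 + 2 \left(-8\right)^{2} = 337 + 2 \cdot 64 = 337 + 128 = 465$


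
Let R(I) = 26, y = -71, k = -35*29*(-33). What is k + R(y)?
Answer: 33521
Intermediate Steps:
k = 33495 (k = -1015*(-33) = 33495)
k + R(y) = 33495 + 26 = 33521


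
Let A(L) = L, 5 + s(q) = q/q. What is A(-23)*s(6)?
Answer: 92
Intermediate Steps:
s(q) = -4 (s(q) = -5 + q/q = -5 + 1 = -4)
A(-23)*s(6) = -23*(-4) = 92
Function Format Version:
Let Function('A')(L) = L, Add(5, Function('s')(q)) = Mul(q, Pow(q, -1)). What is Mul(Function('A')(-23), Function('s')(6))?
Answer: 92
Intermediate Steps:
Function('s')(q) = -4 (Function('s')(q) = Add(-5, Mul(q, Pow(q, -1))) = Add(-5, 1) = -4)
Mul(Function('A')(-23), Function('s')(6)) = Mul(-23, -4) = 92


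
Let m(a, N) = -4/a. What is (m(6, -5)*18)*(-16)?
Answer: 192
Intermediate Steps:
(m(6, -5)*18)*(-16) = (-4/6*18)*(-16) = (-4*1/6*18)*(-16) = -2/3*18*(-16) = -12*(-16) = 192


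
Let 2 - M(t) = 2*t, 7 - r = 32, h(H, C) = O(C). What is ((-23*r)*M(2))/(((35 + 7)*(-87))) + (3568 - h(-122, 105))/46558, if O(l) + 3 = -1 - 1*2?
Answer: 16650274/42530733 ≈ 0.39149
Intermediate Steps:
O(l) = -6 (O(l) = -3 + (-1 - 1*2) = -3 + (-1 - 2) = -3 - 3 = -6)
h(H, C) = -6
r = -25 (r = 7 - 1*32 = 7 - 32 = -25)
M(t) = 2 - 2*t
((-23*r)*M(2))/(((35 + 7)*(-87))) + (3568 - h(-122, 105))/46558 = ((-23*(-25))*(2 - 2*2))/(((35 + 7)*(-87))) + (3568 - 1*(-6))/46558 = (575*(2 - 4))/((42*(-87))) + (3568 + 6)*(1/46558) = (575*(-2))/(-3654) + 3574*(1/46558) = -1150*(-1/3654) + 1787/23279 = 575/1827 + 1787/23279 = 16650274/42530733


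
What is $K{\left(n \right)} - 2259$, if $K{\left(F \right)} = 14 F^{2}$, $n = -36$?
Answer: $15885$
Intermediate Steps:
$K{\left(n \right)} - 2259 = 14 \left(-36\right)^{2} - 2259 = 14 \cdot 1296 - 2259 = 18144 - 2259 = 15885$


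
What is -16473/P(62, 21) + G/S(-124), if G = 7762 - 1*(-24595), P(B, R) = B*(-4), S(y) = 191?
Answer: 11170879/47368 ≈ 235.83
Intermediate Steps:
P(B, R) = -4*B
G = 32357 (G = 7762 + 24595 = 32357)
-16473/P(62, 21) + G/S(-124) = -16473/((-4*62)) + 32357/191 = -16473/(-248) + 32357*(1/191) = -16473*(-1/248) + 32357/191 = 16473/248 + 32357/191 = 11170879/47368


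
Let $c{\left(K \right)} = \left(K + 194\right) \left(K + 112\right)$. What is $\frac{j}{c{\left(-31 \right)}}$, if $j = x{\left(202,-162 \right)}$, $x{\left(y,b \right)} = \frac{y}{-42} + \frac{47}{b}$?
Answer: $- \frac{5783}{14972202} \approx -0.00038625$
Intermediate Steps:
$x{\left(y,b \right)} = \frac{47}{b} - \frac{y}{42}$ ($x{\left(y,b \right)} = y \left(- \frac{1}{42}\right) + \frac{47}{b} = - \frac{y}{42} + \frac{47}{b} = \frac{47}{b} - \frac{y}{42}$)
$j = - \frac{5783}{1134}$ ($j = \frac{47}{-162} - \frac{101}{21} = 47 \left(- \frac{1}{162}\right) - \frac{101}{21} = - \frac{47}{162} - \frac{101}{21} = - \frac{5783}{1134} \approx -5.0996$)
$c{\left(K \right)} = \left(112 + K\right) \left(194 + K\right)$ ($c{\left(K \right)} = \left(194 + K\right) \left(112 + K\right) = \left(112 + K\right) \left(194 + K\right)$)
$\frac{j}{c{\left(-31 \right)}} = - \frac{5783}{1134 \left(21728 + \left(-31\right)^{2} + 306 \left(-31\right)\right)} = - \frac{5783}{1134 \left(21728 + 961 - 9486\right)} = - \frac{5783}{1134 \cdot 13203} = \left(- \frac{5783}{1134}\right) \frac{1}{13203} = - \frac{5783}{14972202}$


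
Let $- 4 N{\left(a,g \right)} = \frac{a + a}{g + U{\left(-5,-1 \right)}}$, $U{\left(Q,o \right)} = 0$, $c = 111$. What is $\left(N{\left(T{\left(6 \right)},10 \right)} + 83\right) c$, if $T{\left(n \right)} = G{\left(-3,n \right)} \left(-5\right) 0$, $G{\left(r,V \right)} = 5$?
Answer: $9213$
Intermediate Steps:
$T{\left(n \right)} = 0$ ($T{\left(n \right)} = 5 \left(-5\right) 0 = \left(-25\right) 0 = 0$)
$N{\left(a,g \right)} = - \frac{a}{2 g}$ ($N{\left(a,g \right)} = - \frac{\left(a + a\right) \frac{1}{g + 0}}{4} = - \frac{2 a \frac{1}{g}}{4} = - \frac{a}{2 g}$)
$\left(N{\left(T{\left(6 \right)},10 \right)} + 83\right) c = \left(\left(- \frac{1}{2}\right) 0 \cdot \frac{1}{10} + 83\right) 111 = \left(0 + 83\right) 111 = 83 \cdot 111 = 9213$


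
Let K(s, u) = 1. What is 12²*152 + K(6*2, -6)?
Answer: 21889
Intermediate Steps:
12²*152 + K(6*2, -6) = 12²*152 + 1 = 144*152 + 1 = 21888 + 1 = 21889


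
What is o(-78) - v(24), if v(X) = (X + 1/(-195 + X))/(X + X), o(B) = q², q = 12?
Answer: 1177849/8208 ≈ 143.50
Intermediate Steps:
o(B) = 144 (o(B) = 12² = 144)
v(X) = (X + 1/(-195 + X))/(2*X) (v(X) = (X + 1/(-195 + X))/((2*X)) = (X + 1/(-195 + X))*(1/(2*X)) = (X + 1/(-195 + X))/(2*X))
o(-78) - v(24) = 144 - (1 + 24² - 195*24)/(2*24*(-195 + 24)) = 144 - (1 + 576 - 4680)/(2*24*(-171)) = 144 - (-1)*(-4103)/(2*24*171) = 144 - 1*4103/8208 = 144 - 4103/8208 = 1177849/8208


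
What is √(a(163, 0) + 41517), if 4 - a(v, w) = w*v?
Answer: √41521 ≈ 203.77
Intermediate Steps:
a(v, w) = 4 - v*w (a(v, w) = 4 - w*v = 4 - v*w)
√(a(163, 0) + 41517) = √((4 - 1*163*0) + 41517) = √((4 + 0) + 41517) = √(4 + 41517) = √41521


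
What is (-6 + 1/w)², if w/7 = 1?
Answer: 1681/49 ≈ 34.306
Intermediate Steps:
w = 7 (w = 7*1 = 7)
(-6 + 1/w)² = (-6 + 1/7)² = (-6 + ⅐)² = (-41/7)² = 1681/49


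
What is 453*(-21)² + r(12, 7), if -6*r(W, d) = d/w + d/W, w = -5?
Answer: 71918329/360 ≈ 1.9977e+5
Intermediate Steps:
r(W, d) = d/30 - d/(6*W) (r(W, d) = -(d/(-5) + d/W)/6 = -(d*(-⅕) + d/W)/6 = -(-d/5 + d/W)/6 = d/30 - d/(6*W))
453*(-21)² + r(12, 7) = 453*(-21)² + (1/30)*7*(-5 + 12)/12 = 453*441 + (1/30)*7*(1/12)*7 = 199773 + 49/360 = 71918329/360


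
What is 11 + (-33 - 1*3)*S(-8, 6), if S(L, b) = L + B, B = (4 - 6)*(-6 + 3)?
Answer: 83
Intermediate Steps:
B = 6 (B = -2*(-3) = 6)
S(L, b) = 6 + L (S(L, b) = L + 6 = 6 + L)
11 + (-33 - 1*3)*S(-8, 6) = 11 + (-33 - 1*3)*(6 - 8) = 11 + (-33 - 3)*(-2) = 11 - 36*(-2) = 11 + 72 = 83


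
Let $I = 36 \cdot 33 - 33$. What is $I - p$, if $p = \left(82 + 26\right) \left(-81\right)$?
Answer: $9903$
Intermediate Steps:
$p = -8748$ ($p = 108 \left(-81\right) = -8748$)
$I = 1155$ ($I = 1188 - 33 = 1155$)
$I - p = 1155 - -8748 = 1155 + 8748 = 9903$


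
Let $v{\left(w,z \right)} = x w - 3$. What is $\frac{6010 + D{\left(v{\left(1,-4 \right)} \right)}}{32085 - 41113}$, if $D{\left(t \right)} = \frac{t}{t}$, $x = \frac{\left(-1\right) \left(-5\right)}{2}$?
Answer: $- \frac{6011}{9028} \approx -0.66582$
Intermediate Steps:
$x = \frac{5}{2}$ ($x = 5 \cdot \frac{1}{2} = \frac{5}{2} \approx 2.5$)
$v{\left(w,z \right)} = -3 + \frac{5 w}{2}$ ($v{\left(w,z \right)} = \frac{5 w}{2} - 3 = -3 + \frac{5 w}{2}$)
$D{\left(t \right)} = 1$
$\frac{6010 + D{\left(v{\left(1,-4 \right)} \right)}}{32085 - 41113} = \frac{6010 + 1}{32085 - 41113} = \frac{6011}{-9028} = 6011 \left(- \frac{1}{9028}\right) = - \frac{6011}{9028}$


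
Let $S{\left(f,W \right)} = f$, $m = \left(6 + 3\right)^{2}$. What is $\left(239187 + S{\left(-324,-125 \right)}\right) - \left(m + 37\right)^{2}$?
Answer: $224939$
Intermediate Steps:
$m = 81$ ($m = 9^{2} = 81$)
$\left(239187 + S{\left(-324,-125 \right)}\right) - \left(m + 37\right)^{2} = \left(239187 - 324\right) - \left(81 + 37\right)^{2} = 238863 - 118^{2} = 238863 - 13924 = 224939$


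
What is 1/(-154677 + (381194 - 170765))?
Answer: 1/55752 ≈ 1.7937e-5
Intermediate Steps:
1/(-154677 + (381194 - 170765)) = 1/(-154677 + 210429) = 1/55752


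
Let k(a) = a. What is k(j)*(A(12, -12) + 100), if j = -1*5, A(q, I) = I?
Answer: -440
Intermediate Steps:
j = -5
k(j)*(A(12, -12) + 100) = -5*(-12 + 100) = -5*88 = -440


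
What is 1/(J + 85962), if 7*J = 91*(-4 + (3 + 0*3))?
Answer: 1/85949 ≈ 1.1635e-5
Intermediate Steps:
J = -13 (J = (91*(-4 + (3 + 0*3)))/7 = (91*(-4 + (3 + 0)))/7 = (91*(-4 + 3))/7 = (91*(-1))/7 = (1/7)*(-91) = -13)
1/(J + 85962) = 1/(-13 + 85962) = 1/85949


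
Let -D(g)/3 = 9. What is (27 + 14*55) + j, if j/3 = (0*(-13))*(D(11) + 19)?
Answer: 797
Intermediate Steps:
D(g) = -27 (D(g) = -3*9 = -27)
j = 0 (j = 3*((0*(-13))*(-27 + 19)) = 3*(0*(-8)) = 3*0 = 0)
(27 + 14*55) + j = (27 + 14*55) + 0 = (27 + 770) + 0 = 797 + 0 = 797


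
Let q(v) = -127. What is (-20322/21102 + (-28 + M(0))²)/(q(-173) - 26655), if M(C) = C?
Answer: -2753941/94192294 ≈ -0.029237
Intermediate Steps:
(-20322/21102 + (-28 + M(0))²)/(q(-173) - 26655) = (-20322/21102 + (-28 + 0)²)/(-127 - 26655) = (-20322*1/21102 + (-28)²)/(-26782) = (-3387/3517 + 784)*(-1/26782) = (2753941/3517)*(-1/26782) = -2753941/94192294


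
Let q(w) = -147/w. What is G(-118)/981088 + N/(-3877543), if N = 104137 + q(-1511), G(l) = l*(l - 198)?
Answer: 8011731269709/718520335018828 ≈ 0.011150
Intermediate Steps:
G(l) = l*(-198 + l)
N = 157351154/1511 (N = 104137 - 147/(-1511) = 104137 - 147*(-1/1511) = 104137 + 147/1511 = 157351154/1511 ≈ 1.0414e+5)
G(-118)/981088 + N/(-3877543) = -118*(-198 - 118)/981088 + (157351154/1511)/(-3877543) = -118*(-316)*(1/981088) + (157351154/1511)*(-1/3877543) = 37288*(1/981088) - 157351154/5858967473 = 4661/122636 - 157351154/5858967473 = 8011731269709/718520335018828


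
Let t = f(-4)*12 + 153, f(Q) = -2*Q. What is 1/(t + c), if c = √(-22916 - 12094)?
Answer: 83/32337 - I*√3890/32337 ≈ 0.0025667 - 0.0019287*I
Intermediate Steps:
t = 249 (t = -2*(-4)*12 + 153 = 8*12 + 153 = 96 + 153 = 249)
c = 3*I*√3890 (c = √(-35010) = 3*I*√3890 ≈ 187.11*I)
1/(t + c) = 1/(249 + 3*I*√3890)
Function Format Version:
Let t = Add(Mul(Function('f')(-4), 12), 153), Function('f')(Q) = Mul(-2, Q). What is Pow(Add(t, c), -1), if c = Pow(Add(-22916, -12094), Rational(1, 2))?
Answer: Add(Rational(83, 32337), Mul(Rational(-1, 32337), I, Pow(3890, Rational(1, 2)))) ≈ Add(0.0025667, Mul(-0.0019287, I))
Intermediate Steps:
t = 249 (t = Add(Mul(Mul(-2, -4), 12), 153) = Add(Mul(8, 12), 153) = Add(96, 153) = 249)
c = Mul(3, I, Pow(3890, Rational(1, 2))) (c = Pow(-35010, Rational(1, 2)) = Mul(3, I, Pow(3890, Rational(1, 2))) ≈ Mul(187.11, I))
Pow(Add(t, c), -1) = Pow(Add(249, Mul(3, I, Pow(3890, Rational(1, 2)))), -1)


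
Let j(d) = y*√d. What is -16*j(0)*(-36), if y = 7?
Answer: 0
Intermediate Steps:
j(d) = 7*√d
-16*j(0)*(-36) = -112*√0*(-36) = -112*0*(-36) = -16*0*(-36) = 0*(-36) = 0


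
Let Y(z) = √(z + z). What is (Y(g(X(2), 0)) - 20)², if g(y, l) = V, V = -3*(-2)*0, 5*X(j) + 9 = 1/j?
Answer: 400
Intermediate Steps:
X(j) = -9/5 + 1/(5*j)
V = 0 (V = 6*0 = 0)
g(y, l) = 0
Y(z) = √2*√z (Y(z) = √(2*z) = √2*√z)
(Y(g(X(2), 0)) - 20)² = (√2*√0 - 20)² = (√2*0 - 20)² = (0 - 20)² = (-20)² = 400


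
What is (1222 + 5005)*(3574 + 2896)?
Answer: 40288690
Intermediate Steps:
(1222 + 5005)*(3574 + 2896) = 6227*6470 = 40288690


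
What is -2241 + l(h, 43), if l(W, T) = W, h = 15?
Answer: -2226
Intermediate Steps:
-2241 + l(h, 43) = -2241 + 15 = -2226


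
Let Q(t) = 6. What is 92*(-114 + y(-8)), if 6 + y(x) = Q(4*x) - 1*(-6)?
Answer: -9936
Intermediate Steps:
y(x) = 6 (y(x) = -6 + (6 - 1*(-6)) = -6 + (6 + 6) = -6 + 12 = 6)
92*(-114 + y(-8)) = 92*(-114 + 6) = 92*(-108) = -9936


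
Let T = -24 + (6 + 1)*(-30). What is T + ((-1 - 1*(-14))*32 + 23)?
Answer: 205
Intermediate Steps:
T = -234 (T = -24 + 7*(-30) = -24 - 210 = -234)
T + ((-1 - 1*(-14))*32 + 23) = -234 + ((-1 - 1*(-14))*32 + 23) = -234 + ((-1 + 14)*32 + 23) = -234 + (13*32 + 23) = -234 + (416 + 23) = -234 + 439 = 205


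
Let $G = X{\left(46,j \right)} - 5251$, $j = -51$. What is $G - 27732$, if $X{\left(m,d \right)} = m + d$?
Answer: $-32988$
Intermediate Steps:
$X{\left(m,d \right)} = d + m$
$G = -5256$ ($G = \left(-51 + 46\right) - 5251 = -5 - 5251 = -5256$)
$G - 27732 = -5256 - 27732 = -32988$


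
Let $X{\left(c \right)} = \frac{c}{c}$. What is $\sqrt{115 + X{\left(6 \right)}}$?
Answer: $2 \sqrt{29} \approx 10.77$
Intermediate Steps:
$X{\left(c \right)} = 1$
$\sqrt{115 + X{\left(6 \right)}} = \sqrt{115 + 1} = \sqrt{116} = 2 \sqrt{29}$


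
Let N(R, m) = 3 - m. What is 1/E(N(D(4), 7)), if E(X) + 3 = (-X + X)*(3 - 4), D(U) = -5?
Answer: -⅓ ≈ -0.33333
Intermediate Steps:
E(X) = -3 (E(X) = -3 + (-X + X)*(3 - 4) = -3 + 0*(-1) = -3 + 0 = -3)
1/E(N(D(4), 7)) = 1/(-3) = -⅓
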